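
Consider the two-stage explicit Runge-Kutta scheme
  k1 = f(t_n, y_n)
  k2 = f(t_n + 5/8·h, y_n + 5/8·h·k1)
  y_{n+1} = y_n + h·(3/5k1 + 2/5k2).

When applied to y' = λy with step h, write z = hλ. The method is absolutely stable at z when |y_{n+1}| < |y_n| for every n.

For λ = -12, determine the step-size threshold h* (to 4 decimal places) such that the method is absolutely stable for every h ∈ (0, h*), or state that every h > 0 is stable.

Test eqn y'=λy, z=hλ:
  k1=λy_n ⇒ h·k1=z·y_n;  k2=λ(1+5/8z)y_n ⇒ h·k2=z(1+5/8z)y_n
  y_{n+1}/y_n = 1 + 3/5z + 2/5z(1+5/8z) = 1 + z + 1/4z²
  R(z) = 1 + z + 1/4z².

Need |R(x)|<1, x<0.
x=-1.13: |R|=0.1892
R=1: x+1/4x²=0 ⇒ x=−4=-4.0000; min R=1−1/(4·1/4)=0.0000>−1
Confirm numerically:
  x=-3.907: |R|=0.90916 <1
  x=-3.067: |R|=0.28462 <1
  x=-2.551: |R|=0.07590 <1
  x=-2.506: |R|=0.06401 <1
  x=-4.579: |R|=1.66281 >1
  x=-4.179: |R|=1.18701 >1
Interval (-4.0000, 0).

(-4.0000,0); λ=-12 ⇒ h* = (4)/12 = 0.3333.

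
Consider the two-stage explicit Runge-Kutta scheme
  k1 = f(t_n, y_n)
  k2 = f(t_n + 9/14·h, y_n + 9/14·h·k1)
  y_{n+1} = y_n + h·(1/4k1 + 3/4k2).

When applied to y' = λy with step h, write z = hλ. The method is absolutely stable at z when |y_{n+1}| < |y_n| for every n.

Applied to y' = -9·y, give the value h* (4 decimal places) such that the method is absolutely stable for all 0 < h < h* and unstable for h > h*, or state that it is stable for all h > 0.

Set f=λy, z=hλ:
  k1=λy_n ⇒ h·k1=z·y_n;  k2=λ(1+9/14z)y_n ⇒ h·k2=z(1+9/14z)y_n
  y_{n+1}/y_n = 1 + 1/4z + 3/4z(1+9/14z) = 1 + z + 27/56z²
  Hence R(z) = 1 + z + 27/56z².

Solve |R(x)|<1 on ℝ⁻.
x=-1.31: |R|=0.5174
R=1: x+27/56x²=0 ⇒ x=−56/27=-2.0741; min R=1−1/(4·27/56)=0.4815>−1
Confirm numerically:
  x=-1.942: |R|=0.87634 <1
  x=-1.749: |R|=0.72588 <1
  x=-1.732: |R|=0.71434 <1
  x=-1.070: |R|=0.48201 <1
  x=-2.542: |R|=1.57349 >1
  x=-2.101: |R|=1.02728 >1
  x=-2.095: |R|=1.02114 >1
Stable set (-2.0741, 0).

(-2.0741,0); λ=-9 ⇒ h* = (56/27)/9 = 0.2305.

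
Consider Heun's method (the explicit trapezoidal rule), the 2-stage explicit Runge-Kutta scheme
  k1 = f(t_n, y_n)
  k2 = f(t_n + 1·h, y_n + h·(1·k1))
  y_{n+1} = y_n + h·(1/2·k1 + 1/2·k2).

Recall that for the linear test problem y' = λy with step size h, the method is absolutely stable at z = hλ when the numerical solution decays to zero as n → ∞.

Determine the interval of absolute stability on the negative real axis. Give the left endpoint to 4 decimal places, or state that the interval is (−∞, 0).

Set f=λy, z=hλ:
  order 2, 2-stage ⇒ R(z)=1+z+z^2/2
  (e.g. R(-0.78)=0.52420, |R|=0.52420)

Find x<0 with |R(x)|<1.
x=-0.78: |R|=0.5242
|R(-1.85)|=0.8613 |R(-1.18)|=0.5162 |R(-1.16)|=0.5128
Bisect:
  x_lo=-2.3193 |R|=1.3703  x_hi=-0.2482 |R|=0.7826
  mid=-1.28374 |R|=0.54025 →hi
  mid=-1.80153 |R|=0.82122 →hi
  mid=-2.06042 |R|=1.06225 →lo
  mid=-1.93097 |R|=0.93336 →hi
  mid=-1.99570 |R|=0.99571 →hi
  mid=-2.02806 |R|=1.02845 →lo
  mid=-2.01188 |R|=1.01195 →lo
  ...
  [-2.00012,-2.00000] ⇒ x*=-2.0000
So |R|<1 on (-2.0000, 0).

z∈(-2.0000,0).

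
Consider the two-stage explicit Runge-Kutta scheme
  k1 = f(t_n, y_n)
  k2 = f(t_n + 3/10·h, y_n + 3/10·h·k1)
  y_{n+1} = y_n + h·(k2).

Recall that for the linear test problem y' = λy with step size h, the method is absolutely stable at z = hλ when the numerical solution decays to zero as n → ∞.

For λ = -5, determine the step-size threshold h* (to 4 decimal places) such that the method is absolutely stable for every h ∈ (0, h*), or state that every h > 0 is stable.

(-3.3333,0); λ=-5 ⇒ h* = (10/3)/5 = 0.6667.

Test eqn y'=λy, z=hλ:
  k1=λy_n ⇒ h·k1=z·y_n;  k2=λ(1+3/10z)y_n ⇒ h·k2=z(1+3/10z)y_n
  y_{n+1}/y_n = 1 + z(1+3/10z) = 1 + z + 3/10z²
  Hence R(z) = 1 + z + 3/10z².

Solve |R(x)|<1 on ℝ⁻.
x=-1.45: |R|=0.1808
R=1: x+3/10x²=0 ⇒ x=−10/3=-3.3333; min R=1−1/(4·3/10)=0.1667>−1
Confirm numerically:
  x=-2.507: |R|=0.37851 <1
  x=-1.716: |R|=0.16740 <1
  x=-1.706: |R|=0.16713 <1
  x=-3.766: |R|=1.48883 >1
  x=-3.655: |R|=1.35271 >1
  x=-3.414: |R|=1.08262 >1
So |R|<1 on (-3.3333, 0).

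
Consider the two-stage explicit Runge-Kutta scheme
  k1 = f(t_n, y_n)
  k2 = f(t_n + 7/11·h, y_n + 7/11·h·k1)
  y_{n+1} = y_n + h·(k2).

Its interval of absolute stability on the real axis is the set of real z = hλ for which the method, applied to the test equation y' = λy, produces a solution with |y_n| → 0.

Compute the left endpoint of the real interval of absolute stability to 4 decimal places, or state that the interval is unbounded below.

Test eqn y'=λy, z=hλ:
  k1=λy_n ⇒ h·k1=z·y_n;  k2=λ(1+7/11z)y_n ⇒ h·k2=z(1+7/11z)y_n
  y_{n+1}/y_n = 1 + z(1+7/11z) = 1 + z + 7/11z²
  ⇒ R(z) = 1 + z + 7/11z².

Boundary: |R(x)|=1, x<0.
x=-1.13: |R|=0.6826
R=1: x+7/11x²=0 ⇒ x=−11/7=-1.5714; min R=1−1/(4·7/11)=0.6071>−1
Confirm numerically:
  x=-0.792: |R|=0.60717 <1
  x=-0.777: |R|=0.60719 <1
  x=-0.716: |R|=0.61024 <1
  x=-2.141: |R|=1.77602 >1
  x=-1.670: |R|=1.10475 >1
  x=-1.619: |R|=1.04901 >1
Interval (-1.5714, 0).

z* = -1.5714.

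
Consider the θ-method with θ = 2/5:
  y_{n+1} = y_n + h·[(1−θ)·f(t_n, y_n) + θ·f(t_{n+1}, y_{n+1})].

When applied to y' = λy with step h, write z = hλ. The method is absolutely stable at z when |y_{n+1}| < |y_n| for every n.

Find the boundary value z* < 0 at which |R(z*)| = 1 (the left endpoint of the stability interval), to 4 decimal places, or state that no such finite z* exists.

Test eqn y'=λy, z=hλ:
  y_{n+1} = y_n + z·[3/5·y_n + 2/5·y_{n+1}] ⇒ (1 − 2/5z)y_{n+1} = (1 + 3/5z)y_n
  R(z) = (1 + 3/5z)/(1 − 2/5z).

Need |R(x)|<1, x<0.
x=-1.26: |R|=0.1622
R=−1: 1+3/5x = −1+2/5x ⇒ -1/5x=2 ⇒ x=2/(-1/5)=-10.0000
Confirm numerically:
  x=-9.360: |R|=0.97302 <1
  x=-9.199: |R|=0.96577 <1
  x=-7.165: |R|=0.85334 <1
  x=-5.394: |R|=0.70826 <1
  x=-10.543: |R|=1.02082 >1
  x=-10.261: |R|=1.01023 >1
Interval (-10.0000, 0).

z* = -10.0000.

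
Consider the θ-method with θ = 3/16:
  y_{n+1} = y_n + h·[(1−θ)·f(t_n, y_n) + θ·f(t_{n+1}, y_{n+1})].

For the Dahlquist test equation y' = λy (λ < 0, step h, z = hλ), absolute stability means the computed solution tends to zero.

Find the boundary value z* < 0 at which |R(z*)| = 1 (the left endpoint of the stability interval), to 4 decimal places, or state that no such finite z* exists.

Test eqn y'=λy, z=hλ:
  y_{n+1} = y_n + z·[13/16·y_n + 3/16·y_{n+1}] ⇒ (1 − 3/16z)y_{n+1} = (1 + 13/16z)y_n
  R(z) = (1 + 13/16z)/(1 − 3/16z).

Solve |R(x)|<1 on ℝ⁻.
x=-1.23: |R|=0.0005
R=−1: 1+13/16x = −1+3/16x ⇒ -5/8x=2 ⇒ x=2/(-5/8)=-3.2000
Confirm numerically:
  x=-2.470: |R|=0.68817 <1
  x=-2.219: |R|=0.56702 <1
  x=-2.164: |R|=0.53939 <1
  x=-1.961: |R|=0.43381 <1
  x=-3.743: |R|=1.19942 >1
  x=-3.609: |R|=1.15246 >1
  x=-3.544: |R|=1.12917 >1
So |R|<1 on (-3.2000, 0).

z* = -3.2000.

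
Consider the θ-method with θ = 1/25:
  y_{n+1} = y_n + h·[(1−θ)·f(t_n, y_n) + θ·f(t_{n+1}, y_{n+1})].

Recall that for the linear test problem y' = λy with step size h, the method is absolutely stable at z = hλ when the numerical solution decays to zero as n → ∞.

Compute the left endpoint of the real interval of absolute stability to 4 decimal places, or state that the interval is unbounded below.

left endpoint -2.1739.

With y'=λy (z=hλ):
  y_{n+1} = y_n + z·[24/25·y_n + 1/25·y_{n+1}] ⇒ (1 − 1/25z)y_{n+1} = (1 + 24/25z)y_n
  so R(z) = (1 + 24/25z)/(1 − 1/25z).

Solve |R(x)|<1 on ℝ⁻.
x=-0.92: |R|=0.1127
R=−1: 1+24/25x = −1+1/25x ⇒ -23/25x=2 ⇒ x=2/(-23/25)=-2.1739
Confirm numerically:
  x=-1.543: |R|=0.45330 <1
  x=-1.466: |R|=0.38480 <1
  x=-1.142: |R|=0.09211 <1
  x=-1.118: |R|=0.07014 <1
  x=-2.521: |R|=1.29007 >1
  x=-2.416: |R|=1.20309 >1
  x=-2.310: |R|=1.11461 >1
So |R|<1 on (-2.1739, 0).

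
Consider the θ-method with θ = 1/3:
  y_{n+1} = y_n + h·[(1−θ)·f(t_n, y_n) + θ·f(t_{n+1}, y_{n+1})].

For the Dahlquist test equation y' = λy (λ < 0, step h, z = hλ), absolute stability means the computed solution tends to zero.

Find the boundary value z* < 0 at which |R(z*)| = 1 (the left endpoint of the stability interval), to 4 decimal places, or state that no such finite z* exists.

left endpoint -6.0000.

On y'=λy, z=hλ:
  y_{n+1} = y_n + z·[2/3·y_n + 1/3·y_{n+1}] ⇒ (1 − 1/3z)y_{n+1} = (1 + 2/3z)y_n
  R(z) = (1 + 2/3z)/(1 − 1/3z).

Boundary: |R(x)|=1, x<0.
x=-0.54: |R|=0.5424
R=−1: 1+2/3x = −1+1/3x ⇒ -1/3x=2 ⇒ x=2/(-1/3)=-6.0000
Confirm numerically:
  x=-5.716: |R|=0.96742 <1
  x=-5.356: |R|=0.92293 <1
  x=-5.004: |R|=0.87556 <1
  x=-2.850: |R|=0.46154 <1
  x=-6.542: |R|=1.05680 >1
  x=-6.403: |R|=1.04286 >1
  x=-6.206: |R|=1.02238 >1
So |R|<1 on (-6.0000, 0).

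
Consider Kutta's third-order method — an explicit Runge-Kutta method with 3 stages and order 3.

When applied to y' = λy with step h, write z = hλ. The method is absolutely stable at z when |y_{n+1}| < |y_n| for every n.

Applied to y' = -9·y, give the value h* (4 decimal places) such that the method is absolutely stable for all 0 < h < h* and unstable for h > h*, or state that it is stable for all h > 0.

(-2.5127,0); λ=-9 ⇒ h* = 0.2792.

Set f=λy, z=hλ:
  order 3, 3-stage ⇒ R(z)=1+z+z^2/2+z^3/6
  (e.g. R(-1.56)=0.02406, |R|=0.02406)

Solve |R(x)|<1 on ℝ⁻.
x=-1.56: |R|=0.0241
|R(-2.49)|=0.9630 |R(-2.07)|=0.4058 |R(-0.64)|=0.5211
Bisect:
  x_lo=-2.9691 |R|=1.9237  x_hi=-0.1454 |R|=0.8646
  mid=-1.55726 |R|=0.02586 →hi
  mid=-2.26317 |R|=0.63417 →hi
  mid=-2.61613 |R|=1.17825 →lo
  mid=-2.43965 |R|=0.88379 →hi
  mid=-2.52789 |R|=1.02507 →lo
  mid=-2.48377 |R|=0.95299 →hi
  mid=-2.50583 |R|=0.98867 →hi
  mid=-2.51686 |R|=1.00678 →lo
  mid=-2.51135 |R|=0.99770 →hi
  ...
  [-2.51290,-2.51272] ⇒ x*=-2.5127
So |R|<1 on (-2.5127, 0).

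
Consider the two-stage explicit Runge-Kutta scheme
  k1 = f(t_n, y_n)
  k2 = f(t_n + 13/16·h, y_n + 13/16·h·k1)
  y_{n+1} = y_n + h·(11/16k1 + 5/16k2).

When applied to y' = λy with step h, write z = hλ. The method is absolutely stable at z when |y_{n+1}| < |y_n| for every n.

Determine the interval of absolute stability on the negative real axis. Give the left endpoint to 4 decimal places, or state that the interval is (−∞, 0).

With y'=λy (z=hλ):
  k1=λy_n ⇒ h·k1=z·y_n;  k2=λ(1+13/16z)y_n ⇒ h·k2=z(1+13/16z)y_n
  y_{n+1}/y_n = 1 + 11/16z + 5/16z(1+13/16z) = 1 + z + 65/256z²
  ⇒ R(z) = 1 + z + 65/256z².

Need |R(x)|<1, x<0.
x=-1.13: |R|=0.1942
R=1: x+65/256x²=0 ⇒ x=−256/65=-3.9385; min R=1−1/(4·65/256)=0.0154>−1
Confirm numerically:
  x=-3.903: |R|=0.96486 <1
  x=-3.143: |R|=0.36520 <1
  x=-3.047: |R|=0.31032 <1
  x=-4.498: |R|=1.63903 >1
  x=-4.239: |R|=1.32347 >1
Interval (-3.9385, 0).

z∈(-3.9385,0).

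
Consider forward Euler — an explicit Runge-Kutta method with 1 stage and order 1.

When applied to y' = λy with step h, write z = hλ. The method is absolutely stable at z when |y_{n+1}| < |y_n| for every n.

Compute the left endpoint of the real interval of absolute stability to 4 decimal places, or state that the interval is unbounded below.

Set f=λy, z=hλ:
  order 1, 1-stage ⇒ R(z)=1+z
  (e.g. R(-0.67)=0.33000, |R|=0.33000)

Boundary: |R(x)|=1, x<0.
x=-0.67: |R|=0.3300
|R(-2.36)|=1.3600 |R(-1.7)|=0.7000 |R(-1.31)|=0.3100
Bisect:
  x_lo=-2.3746 |R|=1.3746  x_hi=-0.3584 |R|=0.6416
  mid=-1.36650 |R|=0.36650 →hi
  mid=-1.87052 |R|=0.87052 →hi
  mid=-2.12254 |R|=1.12254 →lo
  mid=-1.99653 |R|=0.99653 →hi
  mid=-2.05953 |R|=1.05953 →lo
  mid=-2.02803 |R|=1.02803 →lo
  mid=-2.01228 |R|=1.01228 →lo
  mid=-2.00441 |R|=1.00441 →lo
  mid=-2.00047 |R|=1.00047 →lo
  ...
  [-2.00010,-1.99998] ⇒ x*=-2.0000
Interval (-2.0000, 0).

left endpoint -2.0000.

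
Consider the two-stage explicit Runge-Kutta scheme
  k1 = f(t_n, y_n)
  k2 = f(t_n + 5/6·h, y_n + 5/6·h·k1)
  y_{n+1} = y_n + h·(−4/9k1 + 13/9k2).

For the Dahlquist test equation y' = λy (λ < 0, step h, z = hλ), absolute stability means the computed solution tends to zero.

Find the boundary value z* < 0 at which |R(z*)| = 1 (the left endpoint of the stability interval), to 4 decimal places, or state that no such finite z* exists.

left endpoint -0.8308.

With y'=λy (z=hλ):
  k1=λy_n ⇒ h·k1=z·y_n;  k2=λ(1+5/6z)y_n ⇒ h·k2=z(1+5/6z)y_n
  y_{n+1}/y_n = 1 − 4/9z + 13/9z(1+5/6z) = 1 + z + 65/54z²
  so R(z) = 1 + z + 65/54z².

Need |R(x)|<1, x<0.
x=-1.78: |R|=3.0338
R=1: x+65/54x²=0 ⇒ x=−54/65=-0.8308; min R=1−1/(4·65/54)=0.7923>−1
Confirm numerically:
  x=-0.809: |R|=0.97880 <1
  x=-0.540: |R|=0.81100 <1
  x=-0.539: |R|=0.81070 <1
  x=-1.199: |R|=1.53145 >1
  x=-1.015: |R|=1.22509 >1
Stable set (-0.8308, 0).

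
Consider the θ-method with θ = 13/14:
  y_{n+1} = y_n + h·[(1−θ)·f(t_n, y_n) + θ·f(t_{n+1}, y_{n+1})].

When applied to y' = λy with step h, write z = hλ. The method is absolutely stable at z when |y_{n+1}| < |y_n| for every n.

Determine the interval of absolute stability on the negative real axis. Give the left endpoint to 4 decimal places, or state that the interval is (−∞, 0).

With y'=λy (z=hλ):
  y_{n+1} = y_n + z·[1/14·y_n + 13/14·y_{n+1}] ⇒ (1 − 13/14z)y_{n+1} = (1 + 1/14z)y_n
  Hence R(z) = (1 + 1/14z)/(1 − 13/14z).

Boundary: |R(x)|=1, x<0.
x=-1.57: |R|=0.3612
x=-2: |R|=0.3000
x=-10: |R|=0.0278
x=-100: |R|=0.0654
θ=13/14≥1/2 ⇒ |1+1/14x|<|1−13/14x| ∀x<0 ⇒ stable on all of ℝ⁻.

(−∞, 0) — no finite endpoint.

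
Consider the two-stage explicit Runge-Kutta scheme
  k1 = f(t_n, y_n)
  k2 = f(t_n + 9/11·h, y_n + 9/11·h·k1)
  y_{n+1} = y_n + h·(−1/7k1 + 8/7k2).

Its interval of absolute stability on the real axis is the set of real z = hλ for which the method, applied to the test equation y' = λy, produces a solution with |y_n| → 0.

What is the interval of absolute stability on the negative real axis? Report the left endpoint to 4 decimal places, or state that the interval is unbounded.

Test eqn y'=λy, z=hλ:
  k1=λy_n ⇒ h·k1=z·y_n;  k2=λ(1+9/11z)y_n ⇒ h·k2=z(1+9/11z)y_n
  y_{n+1}/y_n = 1 − 1/7z + 8/7z(1+9/11z) = 1 + z + 72/77z²
  so R(z) = 1 + z + 72/77z².

Find x<0 with |R(x)|<1.
x=-1.76: |R|=2.1365
R=1: x+72/77x²=0 ⇒ x=−77/72=-1.0694; min R=1−1/(4·72/77)=0.7326>−1
Confirm numerically:
  x=-0.694: |R|=0.75636 <1
  x=-0.582: |R|=0.73473 <1
  x=-0.565: |R|=0.73350 <1
  x=-1.319: |R|=1.30779 >1
  x=-1.163: |R|=1.10174 >1
Stable set (-1.0694, 0).

z∈(-1.0694,0).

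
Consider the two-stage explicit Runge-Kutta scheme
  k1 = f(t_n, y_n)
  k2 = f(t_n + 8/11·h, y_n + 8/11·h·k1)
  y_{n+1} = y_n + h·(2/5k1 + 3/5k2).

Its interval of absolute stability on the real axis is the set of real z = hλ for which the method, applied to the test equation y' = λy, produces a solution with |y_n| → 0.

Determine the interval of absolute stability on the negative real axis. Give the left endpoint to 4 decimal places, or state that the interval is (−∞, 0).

With y'=λy (z=hλ):
  k1=λy_n ⇒ h·k1=z·y_n;  k2=λ(1+8/11z)y_n ⇒ h·k2=z(1+8/11z)y_n
  y_{n+1}/y_n = 1 + 2/5z + 3/5z(1+8/11z) = 1 + z + 24/55z²
  ⇒ R(z) = 1 + z + 24/55z².

Solve |R(x)|<1 on ℝ⁻.
x=-0.54: |R|=0.5872
R=1: x+24/55x²=0 ⇒ x=−55/24=-2.2917; min R=1−1/(4·24/55)=0.4271>−1
Confirm numerically:
  x=-1.587: |R|=0.51201 <1
  x=-1.059: |R|=0.43037 <1
  x=-1.031: |R|=0.43284 <1
  x=-1.014: |R|=0.43467 <1
  x=-2.848: |R|=1.69139 >1
  x=-2.812: |R|=1.63848 >1
Stable set (-2.2917, 0).

z∈(-2.2917,0).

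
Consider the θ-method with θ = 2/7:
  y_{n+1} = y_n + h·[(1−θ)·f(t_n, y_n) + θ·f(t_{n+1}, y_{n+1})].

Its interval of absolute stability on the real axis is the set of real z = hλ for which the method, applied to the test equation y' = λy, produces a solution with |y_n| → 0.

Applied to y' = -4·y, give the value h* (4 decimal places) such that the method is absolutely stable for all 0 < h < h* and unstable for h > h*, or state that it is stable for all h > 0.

(-4.6667,0); λ=-4 ⇒ h* = (14/3)/4 = 1.1667.

Test eqn y'=λy, z=hλ:
  y_{n+1} = y_n + z·[5/7·y_n + 2/7·y_{n+1}] ⇒ (1 − 2/7z)y_{n+1} = (1 + 5/7z)y_n
  so R(z) = (1 + 5/7z)/(1 − 2/7z).

Solve |R(x)|<1 on ℝ⁻.
x=-1.22: |R|=0.0953
R=−1: 1+5/7x = −1+2/7x ⇒ -3/7x=2 ⇒ x=2/(-3/7)=-4.6667
Confirm numerically:
  x=-4.191: |R|=0.90723 <1
  x=-3.468: |R|=0.74196 <1
  x=-2.542: |R|=0.47253 <1
  x=-5.117: |R|=1.07839 >1
  x=-5.042: |R|=1.06591 >1
  x=-4.760: |R|=1.01695 >1
So |R|<1 on (-4.6667, 0).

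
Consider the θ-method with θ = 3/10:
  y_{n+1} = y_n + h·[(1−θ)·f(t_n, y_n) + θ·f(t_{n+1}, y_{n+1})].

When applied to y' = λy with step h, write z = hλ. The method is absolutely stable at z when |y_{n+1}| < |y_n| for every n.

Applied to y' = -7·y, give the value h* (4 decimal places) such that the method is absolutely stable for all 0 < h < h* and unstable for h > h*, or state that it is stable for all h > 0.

(-5.0000,0); λ=-7 ⇒ h* = (5)/7 = 0.7143.

With y'=λy (z=hλ):
  y_{n+1} = y_n + z·[7/10·y_n + 3/10·y_{n+1}] ⇒ (1 − 3/10z)y_{n+1} = (1 + 7/10z)y_n
  so R(z) = (1 + 7/10z)/(1 − 3/10z).

Need |R(x)|<1, x<0.
x=-1.16: |R|=0.1395
R=−1: 1+7/10x = −1+3/10x ⇒ -2/5x=2 ⇒ x=2/(-2/5)=-5.0000
Confirm numerically:
  x=-3.674: |R|=0.74769 <1
  x=-3.460: |R|=0.69774 <1
  x=-2.777: |R|=0.51492 <1
  x=-2.769: |R|=0.51254 <1
  x=-5.324: |R|=1.04990 >1
  x=-5.249: |R|=1.03868 >1
  x=-5.044: |R|=1.00700 >1
Stable set (-5.0000, 0).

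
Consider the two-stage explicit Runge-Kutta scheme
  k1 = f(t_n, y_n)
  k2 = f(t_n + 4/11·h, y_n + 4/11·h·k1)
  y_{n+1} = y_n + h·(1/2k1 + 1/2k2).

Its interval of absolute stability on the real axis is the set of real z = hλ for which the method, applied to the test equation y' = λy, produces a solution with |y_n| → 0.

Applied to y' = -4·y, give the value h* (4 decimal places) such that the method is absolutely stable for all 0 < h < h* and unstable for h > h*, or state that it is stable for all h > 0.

Test eqn y'=λy, z=hλ:
  k1=λy_n ⇒ h·k1=z·y_n;  k2=λ(1+4/11z)y_n ⇒ h·k2=z(1+4/11z)y_n
  y_{n+1}/y_n = 1 + 1/2z + 1/2z(1+4/11z) = 1 + z + 2/11z²
  ⇒ R(z) = 1 + z + 2/11z².

Boundary: |R(x)|=1, x<0.
x=-1.3: |R|=0.0073
R=1: x+2/11x²=0 ⇒ x=−11/2=-5.5000; min R=1−1/(4·2/11)=-0.3750>−1
Confirm numerically:
  x=-4.666: |R|=0.29246 <1
  x=-4.138: |R|=0.02472 <1
  x=-3.470: |R|=0.28075 <1
  x=-2.235: |R|=0.32678 <1
  x=-5.969: |R|=1.50899 >1
  x=-5.799: |R|=1.31525 >1
Interval (-5.5000, 0).

(-5.5000,0); λ=-4 ⇒ h* = (11/2)/4 = 1.3750.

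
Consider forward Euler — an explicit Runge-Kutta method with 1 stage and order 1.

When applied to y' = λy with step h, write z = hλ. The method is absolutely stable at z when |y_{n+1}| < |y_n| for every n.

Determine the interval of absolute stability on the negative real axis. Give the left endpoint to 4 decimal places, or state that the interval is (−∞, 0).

(-2.0000, 0).

With y'=λy (z=hλ):
  order 1, 1-stage ⇒ R(z)=1+z
  (e.g. R(-1.6)=-0.60000, |R|=0.60000)

Solve |R(x)|<1 on ℝ⁻.
x=-1.6: |R|=0.6000
|R(-2.34)|=1.3400 |R(-2.29)|=1.2900 |R(-2.05)|=1.0500
Bisect:
  x_lo=-2.5416 |R|=1.5416  x_hi=-0.3891 |R|=0.6109
  mid=-1.46539 |R|=0.46539 →hi
  mid=-2.00351 |R|=1.00351 →lo
  mid=-1.73445 |R|=0.73445 →hi
  mid=-1.86898 |R|=0.86898 →hi
  mid=-1.93625 |R|=0.93625 →hi
  mid=-1.96988 |R|=0.96988 →hi
  mid=-1.98670 |R|=0.98670 →hi
  ...
  [-2.00010,-1.99996] ⇒ x*=-2.0000
Interval (-2.0000, 0).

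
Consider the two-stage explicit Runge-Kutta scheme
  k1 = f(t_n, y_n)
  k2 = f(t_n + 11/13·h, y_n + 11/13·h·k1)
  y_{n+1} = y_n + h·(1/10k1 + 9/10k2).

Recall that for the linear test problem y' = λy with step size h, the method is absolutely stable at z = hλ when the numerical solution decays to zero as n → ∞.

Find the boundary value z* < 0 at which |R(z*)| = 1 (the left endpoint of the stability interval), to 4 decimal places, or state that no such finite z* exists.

left endpoint -1.3131.

On y'=λy, z=hλ:
  k1=λy_n ⇒ h·k1=z·y_n;  k2=λ(1+11/13z)y_n ⇒ h·k2=z(1+11/13z)y_n
  y_{n+1}/y_n = 1 + 1/10z + 9/10z(1+11/13z) = 1 + z + 99/130z²
  R(z) = 1 + z + 99/130z².

Boundary: |R(x)|=1, x<0.
x=-1.46: |R|=1.1633
R=1: x+99/130x²=0 ⇒ x=−130/99=-1.3131; min R=1−1/(4·99/130)=0.6717>−1
Confirm numerically:
  x=-1.143: |R|=0.85191 <1
  x=-0.880: |R|=0.70974 <1
  x=-0.668: |R|=0.67182 <1
  x=-0.539: |R|=0.68224 <1
  x=-1.843: |R|=1.74368 >1
  x=-1.459: |R|=1.16207 >1
  x=-1.436: |R|=1.13437 >1
So |R|<1 on (-1.3131, 0).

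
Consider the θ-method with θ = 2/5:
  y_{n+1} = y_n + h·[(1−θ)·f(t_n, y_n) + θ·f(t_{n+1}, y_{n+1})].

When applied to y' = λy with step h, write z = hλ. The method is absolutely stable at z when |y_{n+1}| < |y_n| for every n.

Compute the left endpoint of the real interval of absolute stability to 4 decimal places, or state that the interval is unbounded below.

left endpoint -10.0000.

On y'=λy, z=hλ:
  y_{n+1} = y_n + z·[3/5·y_n + 2/5·y_{n+1}] ⇒ (1 − 2/5z)y_{n+1} = (1 + 3/5z)y_n
  so R(z) = (1 + 3/5z)/(1 − 2/5z).

Find x<0 with |R(x)|<1.
x=-1.58: |R|=0.0319
R=−1: 1+3/5x = −1+2/5x ⇒ -1/5x=2 ⇒ x=2/(-1/5)=-10.0000
Confirm numerically:
  x=-8.189: |R|=0.91529 <1
  x=-8.047: |R|=0.90741 <1
  x=-7.151: |R|=0.85240 <1
  x=-10.452: |R|=1.01745 >1
  x=-10.250: |R|=1.00980 >1
  x=-10.231: |R|=1.00907 >1
Interval (-10.0000, 0).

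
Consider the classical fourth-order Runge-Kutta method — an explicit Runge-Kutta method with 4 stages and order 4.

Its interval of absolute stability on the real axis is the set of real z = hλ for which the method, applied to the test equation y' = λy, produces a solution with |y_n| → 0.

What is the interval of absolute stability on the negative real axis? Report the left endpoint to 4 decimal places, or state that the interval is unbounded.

With y'=λy (z=hλ):
  order 4, 4-stage ⇒ R(z)=1+z+z^2/2+z^3/6+z^4/24
  (e.g. R(-1.12)=0.33861, |R|=0.33861)

Boundary: |R(x)|=1, x<0.
x=-1.12: |R|=0.3386
|R(-2.8)|=1.0224 |R(-1.58)|=0.2705 |R(-1.37)|=0.2867
Bisect:
  x_lo=-3.4723 |R|=2.6357  x_hi=-0.3494 |R|=0.7052
  mid=-1.91085 |R|=0.30747 →hi
  mid=-2.69159 |R|=0.86767 →hi
  mid=-3.08196 |R|=1.54750 →lo
  mid=-2.88677 |R|=1.16410 →lo
  mid=-2.78918 |R|=1.00588 →lo
  mid=-2.74038 |R|=0.93438 →hi
  mid=-2.76478 |R|=0.96951 →hi
  mid=-2.77698 |R|=0.98754 →hi
  mid=-2.78308 |R|=0.99667 →hi
  mid=-2.78613 |R|=1.00126 →lo
  ...
  [-2.78537,-2.78518] ⇒ x*=-2.7853
Stable set (-2.7853, 0).

(-2.7853, 0).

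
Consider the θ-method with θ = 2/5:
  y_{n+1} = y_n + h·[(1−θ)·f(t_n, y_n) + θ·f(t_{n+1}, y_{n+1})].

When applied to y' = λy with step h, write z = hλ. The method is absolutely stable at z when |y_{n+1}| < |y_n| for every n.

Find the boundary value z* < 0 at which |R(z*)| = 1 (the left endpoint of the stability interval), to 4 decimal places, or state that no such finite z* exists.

On y'=λy, z=hλ:
  y_{n+1} = y_n + z·[3/5·y_n + 2/5·y_{n+1}] ⇒ (1 − 2/5z)y_{n+1} = (1 + 3/5z)y_n
  so R(z) = (1 + 3/5z)/(1 − 2/5z).

Boundary: |R(x)|=1, x<0.
x=-0.38: |R|=0.6701
R=−1: 1+3/5x = −1+2/5x ⇒ -1/5x=2 ⇒ x=2/(-1/5)=-10.0000
Confirm numerically:
  x=-8.190: |R|=0.91534 <1
  x=-6.441: |R|=0.80097 <1
  x=-4.062: |R|=0.54755 <1
  x=-4.038: |R|=0.54405 <1
  x=-10.536: |R|=1.02056 >1
  x=-10.131: |R|=1.00519 >1
Interval (-10.0000, 0).

left endpoint -10.0000.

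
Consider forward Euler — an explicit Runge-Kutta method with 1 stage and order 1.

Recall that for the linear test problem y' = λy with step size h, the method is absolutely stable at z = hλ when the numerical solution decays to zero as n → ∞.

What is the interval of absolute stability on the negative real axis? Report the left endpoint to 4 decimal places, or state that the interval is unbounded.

(-2.0000, 0).

On y'=λy, z=hλ:
  order 1, 1-stage ⇒ R(z)=1+z
  (e.g. R(-1.13)=-0.13000, |R|=0.13000)

Need |R(x)|<1, x<0.
x=-1.13: |R|=0.1300
|R(-2.1)|=1.1000 |R(-2.05)|=1.0500 |R(-1.93)|=0.9300
Bisect:
  x_lo=-2.4608 |R|=1.4608  x_hi=-0.0759 |R|=0.9241
  mid=-1.26837 |R|=0.26837 →hi
  mid=-1.86460 |R|=0.86460 →hi
  mid=-2.16271 |R|=1.16271 →lo
  mid=-2.01365 |R|=1.01365 →lo
  mid=-1.93912 |R|=0.93912 →hi
  mid=-1.97639 |R|=0.97639 →hi
  mid=-1.99502 |R|=0.99502 →hi
  mid=-2.00434 |R|=1.00434 →lo
  mid=-1.99968 |R|=0.99968 →hi
  ...
  [-2.00011,-1.99997] ⇒ x*=-2.0000
So |R|<1 on (-2.0000, 0).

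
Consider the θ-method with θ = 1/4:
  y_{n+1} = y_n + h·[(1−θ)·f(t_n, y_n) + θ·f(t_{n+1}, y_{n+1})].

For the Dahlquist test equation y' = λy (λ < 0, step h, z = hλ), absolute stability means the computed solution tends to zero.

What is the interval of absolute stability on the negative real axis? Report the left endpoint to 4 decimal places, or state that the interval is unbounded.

z∈(-4.0000,0).

With y'=λy (z=hλ):
  y_{n+1} = y_n + z·[3/4·y_n + 1/4·y_{n+1}] ⇒ (1 − 1/4z)y_{n+1} = (1 + 3/4z)y_n
  ⇒ R(z) = (1 + 3/4z)/(1 − 1/4z).

Need |R(x)|<1, x<0.
x=-1.38: |R|=0.0260
R=−1: 1+3/4x = −1+1/4x ⇒ -1/2x=2 ⇒ x=2/(-1/2)=-4.0000
Confirm numerically:
  x=-3.034: |R|=0.72533 <1
  x=-2.009: |R|=0.33733 <1
  x=-1.705: |R|=0.19544 <1
  x=-1.670: |R|=0.17813 <1
  x=-4.541: |R|=1.12668 >1
  x=-4.211: |R|=1.05139 >1
Stable set (-4.0000, 0).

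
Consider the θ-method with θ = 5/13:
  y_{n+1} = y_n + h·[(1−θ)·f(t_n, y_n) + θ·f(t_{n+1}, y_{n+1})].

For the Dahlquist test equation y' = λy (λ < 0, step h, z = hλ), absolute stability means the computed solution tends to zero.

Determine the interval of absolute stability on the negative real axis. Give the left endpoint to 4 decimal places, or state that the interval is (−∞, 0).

Set f=λy, z=hλ:
  y_{n+1} = y_n + z·[8/13·y_n + 5/13·y_{n+1}] ⇒ (1 − 5/13z)y_{n+1} = (1 + 8/13z)y_n
  R(z) = (1 + 8/13z)/(1 − 5/13z).

Need |R(x)|<1, x<0.
x=-1.6: |R|=0.0095
R=−1: 1+8/13x = −1+5/13x ⇒ -3/13x=2 ⇒ x=2/(-3/13)=-8.6667
Confirm numerically:
  x=-7.351: |R|=0.92067 <1
  x=-4.540: |R|=0.65322 <1
  x=-4.475: |R|=0.64452 <1
  x=-3.851: |R|=0.55210 <1
  x=-9.063: |R|=1.02039 >1
  x=-8.830: |R|=1.00857 >1
Stable set (-8.6667, 0).

z∈(-8.6667,0).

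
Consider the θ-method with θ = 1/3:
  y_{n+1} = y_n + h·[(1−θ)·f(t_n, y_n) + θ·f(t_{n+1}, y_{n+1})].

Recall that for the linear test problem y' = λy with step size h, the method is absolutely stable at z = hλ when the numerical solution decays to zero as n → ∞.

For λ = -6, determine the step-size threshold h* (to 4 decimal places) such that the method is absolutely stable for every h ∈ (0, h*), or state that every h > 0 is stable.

Set f=λy, z=hλ:
  y_{n+1} = y_n + z·[2/3·y_n + 1/3·y_{n+1}] ⇒ (1 − 1/3z)y_{n+1} = (1 + 2/3z)y_n
  R(z) = (1 + 2/3z)/(1 − 1/3z).

Boundary: |R(x)|=1, x<0.
x=-1.62: |R|=0.0519
R=−1: 1+2/3x = −1+1/3x ⇒ -1/3x=2 ⇒ x=2/(-1/3)=-6.0000
Confirm numerically:
  x=-4.549: |R|=0.80779 <1
  x=-3.429: |R|=0.60009 <1
  x=-3.103: |R|=0.52532 <1
  x=-6.233: |R|=1.02524 >1
  x=-6.046: |R|=1.00509 >1
Interval (-6.0000, 0).

(-6.0000,0); λ=-6 ⇒ h* = (6)/6 = 1.0000.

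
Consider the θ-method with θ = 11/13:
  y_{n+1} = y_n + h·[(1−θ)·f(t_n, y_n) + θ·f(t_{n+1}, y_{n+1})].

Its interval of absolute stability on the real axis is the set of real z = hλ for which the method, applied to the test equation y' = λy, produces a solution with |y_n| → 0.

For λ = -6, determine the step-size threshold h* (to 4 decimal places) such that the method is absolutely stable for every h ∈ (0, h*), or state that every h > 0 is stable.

interval (−∞, 0). Any h>0 works for λ=-6.

Test eqn y'=λy, z=hλ:
  y_{n+1} = y_n + z·[2/13·y_n + 11/13·y_{n+1}] ⇒ (1 − 11/13z)y_{n+1} = (1 + 2/13z)y_n
  so R(z) = (1 + 2/13z)/(1 − 11/13z).

Boundary: |R(x)|=1, x<0.
x=-0.57: |R|=0.6155
x=-2: |R|=0.2571
x=-10: |R|=0.0569
x=-100: |R|=0.1680
θ=11/13≥1/2 ⇒ |1+2/13x|<|1−11/13x| ∀x<0 ⇒ unbounded interval.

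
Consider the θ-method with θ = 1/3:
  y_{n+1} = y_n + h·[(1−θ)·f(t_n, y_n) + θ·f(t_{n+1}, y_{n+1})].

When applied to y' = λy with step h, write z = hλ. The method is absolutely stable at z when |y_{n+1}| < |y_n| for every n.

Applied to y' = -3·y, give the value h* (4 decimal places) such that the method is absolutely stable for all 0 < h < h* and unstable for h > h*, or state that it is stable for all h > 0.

Set f=λy, z=hλ:
  y_{n+1} = y_n + z·[2/3·y_n + 1/3·y_{n+1}] ⇒ (1 − 1/3z)y_{n+1} = (1 + 2/3z)y_n
  R(z) = (1 + 2/3z)/(1 − 1/3z).

Find x<0 with |R(x)|<1.
x=-0.68: |R|=0.4457
R=−1: 1+2/3x = −1+1/3x ⇒ -1/3x=2 ⇒ x=2/(-1/3)=-6.0000
Confirm numerically:
  x=-5.404: |R|=0.92908 <1
  x=-4.824: |R|=0.84969 <1
  x=-3.042: |R|=0.51043 <1
  x=-2.897: |R|=0.47380 <1
  x=-6.575: |R|=1.06005 >1
  x=-6.543: |R|=1.05690 >1
Stable set (-6.0000, 0).

(-6.0000,0); λ=-3 ⇒ h* = (6)/3 = 2.0000.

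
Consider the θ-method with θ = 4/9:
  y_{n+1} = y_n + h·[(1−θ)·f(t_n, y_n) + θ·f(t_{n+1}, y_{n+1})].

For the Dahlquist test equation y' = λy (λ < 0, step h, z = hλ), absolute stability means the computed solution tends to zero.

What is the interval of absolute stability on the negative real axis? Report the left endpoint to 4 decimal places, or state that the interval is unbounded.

On y'=λy, z=hλ:
  y_{n+1} = y_n + z·[5/9·y_n + 4/9·y_{n+1}] ⇒ (1 − 4/9z)y_{n+1} = (1 + 5/9z)y_n
  Hence R(z) = (1 + 5/9z)/(1 − 4/9z).

Need |R(x)|<1, x<0.
x=-1.23: |R|=0.2047
R=−1: 1+5/9x = −1+4/9x ⇒ -1/9x=2 ⇒ x=2/(-1/9)=-18.0000
Confirm numerically:
  x=-15.392: |R|=0.96304 <1
  x=-12.576: |R|=0.90854 <1
  x=-10.791: |R|=0.86180 <1
  x=-8.767: |R|=0.79048 <1
  x=-18.389: |R|=1.00471 >1
  x=-18.152: |R|=1.00186 >1
  x=-18.031: |R|=1.00038 >1
Stable set (-18.0000, 0).

z∈(-18.0000,0).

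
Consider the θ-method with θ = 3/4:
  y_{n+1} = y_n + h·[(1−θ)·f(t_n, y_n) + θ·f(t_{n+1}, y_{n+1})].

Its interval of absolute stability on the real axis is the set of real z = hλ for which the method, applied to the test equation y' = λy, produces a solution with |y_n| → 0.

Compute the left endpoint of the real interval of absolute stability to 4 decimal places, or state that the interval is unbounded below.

unbounded; (−∞, 0).

With y'=λy (z=hλ):
  y_{n+1} = y_n + z·[1/4·y_n + 3/4·y_{n+1}] ⇒ (1 − 3/4z)y_{n+1} = (1 + 1/4z)y_n
  Hence R(z) = (1 + 1/4z)/(1 − 3/4z).

Need |R(x)|<1, x<0.
x=-1.14: |R|=0.3854
x=-2: |R|=0.2000
x=-10: |R|=0.1765
x=-100: |R|=0.3158
θ=3/4≥1/2 ⇒ |1+1/4x|<|1−3/4x| ∀x<0 ⇒ interval (−∞,0).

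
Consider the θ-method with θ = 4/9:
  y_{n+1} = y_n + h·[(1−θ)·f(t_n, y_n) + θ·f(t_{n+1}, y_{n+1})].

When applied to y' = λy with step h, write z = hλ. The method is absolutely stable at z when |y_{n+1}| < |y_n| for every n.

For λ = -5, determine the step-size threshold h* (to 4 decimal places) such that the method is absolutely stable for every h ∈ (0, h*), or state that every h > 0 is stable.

(-18.0000,0); λ=-5 ⇒ h* = (18)/5 = 3.6000.

On y'=λy, z=hλ:
  y_{n+1} = y_n + z·[5/9·y_n + 4/9·y_{n+1}] ⇒ (1 − 4/9z)y_{n+1} = (1 + 5/9z)y_n
  R(z) = (1 + 5/9z)/(1 − 4/9z).

Boundary: |R(x)|=1, x<0.
x=-0.81: |R|=0.4044
R=−1: 1+5/9x = −1+4/9x ⇒ -1/9x=2 ⇒ x=2/(-1/9)=-18.0000
Confirm numerically:
  x=-17.103: |R|=0.98841 <1
  x=-15.240: |R|=0.96055 <1
  x=-9.340: |R|=0.81320 <1
  x=-7.448: |R|=0.72799 <1
  x=-18.473: |R|=1.00571 >1
  x=-18.332: |R|=1.00403 >1
Interval (-18.0000, 0).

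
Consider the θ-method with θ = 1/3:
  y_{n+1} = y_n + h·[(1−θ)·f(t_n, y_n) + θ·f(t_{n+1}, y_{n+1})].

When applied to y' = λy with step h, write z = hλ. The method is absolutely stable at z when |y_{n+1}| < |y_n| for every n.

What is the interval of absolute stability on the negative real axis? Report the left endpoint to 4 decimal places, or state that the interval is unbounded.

(-6.0000, 0).

Test eqn y'=λy, z=hλ:
  y_{n+1} = y_n + z·[2/3·y_n + 1/3·y_{n+1}] ⇒ (1 − 1/3z)y_{n+1} = (1 + 2/3z)y_n
  Hence R(z) = (1 + 2/3z)/(1 − 1/3z).

Find x<0 with |R(x)|<1.
x=-0.8: |R|=0.3684
R=−1: 1+2/3x = −1+1/3x ⇒ -1/3x=2 ⇒ x=2/(-1/3)=-6.0000
Confirm numerically:
  x=-5.953: |R|=0.99475 <1
  x=-5.788: |R|=0.97588 <1
  x=-4.229: |R|=0.75501 <1
  x=-6.466: |R|=1.04923 >1
  x=-6.162: |R|=1.01768 >1
  x=-6.133: |R|=1.01456 >1
Interval (-6.0000, 0).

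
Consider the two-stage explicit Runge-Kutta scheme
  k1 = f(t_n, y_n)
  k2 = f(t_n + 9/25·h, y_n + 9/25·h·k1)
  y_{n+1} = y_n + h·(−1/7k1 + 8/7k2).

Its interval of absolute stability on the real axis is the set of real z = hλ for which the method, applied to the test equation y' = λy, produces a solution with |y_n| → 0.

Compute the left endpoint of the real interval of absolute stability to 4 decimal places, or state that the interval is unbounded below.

left endpoint -2.4306.

Test eqn y'=λy, z=hλ:
  k1=λy_n ⇒ h·k1=z·y_n;  k2=λ(1+9/25z)y_n ⇒ h·k2=z(1+9/25z)y_n
  y_{n+1}/y_n = 1 − 1/7z + 8/7z(1+9/25z) = 1 + z + 72/175z²
  ⇒ R(z) = 1 + z + 72/175z².

Solve |R(x)|<1 on ℝ⁻.
x=-1.24: |R|=0.3926
R=1: x+72/175x²=0 ⇒ x=−175/72=-2.4306; min R=1−1/(4·72/175)=0.3924>−1
Confirm numerically:
  x=-2.258: |R|=0.83969 <1
  x=-2.222: |R|=0.80934 <1
  x=-1.761: |R|=0.51489 <1
  x=-2.775: |R|=1.39326 >1
  x=-2.539: |R|=1.11328 >1
  x=-2.452: |R|=1.02163 >1
Interval (-2.4306, 0).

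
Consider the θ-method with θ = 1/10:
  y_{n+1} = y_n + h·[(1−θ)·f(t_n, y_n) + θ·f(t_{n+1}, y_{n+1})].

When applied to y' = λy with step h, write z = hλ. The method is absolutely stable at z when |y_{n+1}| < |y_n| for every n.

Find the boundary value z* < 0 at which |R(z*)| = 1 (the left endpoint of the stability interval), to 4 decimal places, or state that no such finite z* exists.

z* = -2.5000.

On y'=λy, z=hλ:
  y_{n+1} = y_n + z·[9/10·y_n + 1/10·y_{n+1}] ⇒ (1 − 1/10z)y_{n+1} = (1 + 9/10z)y_n
  so R(z) = (1 + 9/10z)/(1 − 1/10z).

Find x<0 with |R(x)|<1.
x=-1.38: |R|=0.2127
R=−1: 1+9/10x = −1+1/10x ⇒ -4/5x=2 ⇒ x=2/(-4/5)=-2.5000
Confirm numerically:
  x=-2.351: |R|=0.90349 <1
  x=-2.298: |R|=0.86860 <1
  x=-2.054: |R|=0.70400 <1
  x=-1.898: |R|=0.59523 <1
  x=-2.845: |R|=1.21487 >1
  x=-2.751: |R|=1.15748 >1
Interval (-2.5000, 0).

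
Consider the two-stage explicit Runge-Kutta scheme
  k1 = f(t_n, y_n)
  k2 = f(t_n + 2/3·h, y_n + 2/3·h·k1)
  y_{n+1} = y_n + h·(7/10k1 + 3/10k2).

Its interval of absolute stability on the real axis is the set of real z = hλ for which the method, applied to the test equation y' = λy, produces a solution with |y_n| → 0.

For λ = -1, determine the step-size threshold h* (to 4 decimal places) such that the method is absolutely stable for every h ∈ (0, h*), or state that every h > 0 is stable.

(-5.0000,0); λ=-1 ⇒ h* = (5)/1 = 5.0000.

Test eqn y'=λy, z=hλ:
  k1=λy_n ⇒ h·k1=z·y_n;  k2=λ(1+2/3z)y_n ⇒ h·k2=z(1+2/3z)y_n
  y_{n+1}/y_n = 1 + 7/10z + 3/10z(1+2/3z) = 1 + z + 1/5z²
  so R(z) = 1 + z + 1/5z².

Boundary: |R(x)|=1, x<0.
x=-1.09: |R|=0.1476
R=1: x+1/5x²=0 ⇒ x=−5=-5.0000; min R=1−1/(4·1/5)=-0.2500>−1
Confirm numerically:
  x=-2.985: |R|=0.20295 <1
  x=-2.458: |R|=0.24965 <1
  x=-2.003: |R|=0.20060 <1
  x=-5.548: |R|=1.60806 >1
  x=-5.090: |R|=1.09162 >1
Stable set (-5.0000, 0).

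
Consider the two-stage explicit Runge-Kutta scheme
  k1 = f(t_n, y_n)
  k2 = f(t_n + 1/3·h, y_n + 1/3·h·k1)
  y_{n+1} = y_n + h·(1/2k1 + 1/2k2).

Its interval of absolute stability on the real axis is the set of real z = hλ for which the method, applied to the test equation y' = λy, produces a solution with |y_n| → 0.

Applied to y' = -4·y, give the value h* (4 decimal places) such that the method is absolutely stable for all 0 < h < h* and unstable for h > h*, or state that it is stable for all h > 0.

With y'=λy (z=hλ):
  k1=λy_n ⇒ h·k1=z·y_n;  k2=λ(1+1/3z)y_n ⇒ h·k2=z(1+1/3z)y_n
  y_{n+1}/y_n = 1 + 1/2z + 1/2z(1+1/3z) = 1 + z + 1/6z²
  so R(z) = 1 + z + 1/6z².

Need |R(x)|<1, x<0.
x=-0.67: |R|=0.4048
R=1: x+1/6x²=0 ⇒ x=−6=-6.0000; min R=1−1/(4·1/6)=-0.5000>−1
Confirm numerically:
  x=-5.133: |R|=0.25828 <1
  x=-4.070: |R|=0.30918 <1
  x=-4.032: |R|=0.32250 <1
  x=-2.776: |R|=0.49164 <1
  x=-6.498: |R|=1.53933 >1
  x=-6.489: |R|=1.52885 >1
Stable set (-6.0000, 0).

(-6.0000,0); λ=-4 ⇒ h* = (6)/4 = 1.5000.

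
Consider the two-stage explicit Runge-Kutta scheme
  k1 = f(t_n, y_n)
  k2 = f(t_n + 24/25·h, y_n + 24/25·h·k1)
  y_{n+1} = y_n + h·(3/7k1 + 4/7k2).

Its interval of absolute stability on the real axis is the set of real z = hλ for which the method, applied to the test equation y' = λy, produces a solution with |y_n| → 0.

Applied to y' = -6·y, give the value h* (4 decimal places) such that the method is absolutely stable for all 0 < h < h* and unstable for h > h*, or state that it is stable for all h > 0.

(-1.8229,0); λ=-6 ⇒ h* = (175/96)/6 = 0.3038.

Test eqn y'=λy, z=hλ:
  k1=λy_n ⇒ h·k1=z·y_n;  k2=λ(1+24/25z)y_n ⇒ h·k2=z(1+24/25z)y_n
  y_{n+1}/y_n = 1 + 3/7z + 4/7z(1+24/25z) = 1 + z + 96/175z²
  Hence R(z) = 1 + z + 96/175z².

Need |R(x)|<1, x<0.
x=-1.35: |R|=0.6498
R=1: x+96/175x²=0 ⇒ x=−175/96=-1.8229; min R=1−1/(4·96/175)=0.5443>−1
Confirm numerically:
  x=-1.453: |R|=0.70515 <1
  x=-1.373: |R|=0.66113 <1
  x=-1.175: |R|=0.58237 <1
  x=-1.125: |R|=0.56929 <1
  x=-2.212: |R|=1.47213 >1
  x=-1.953: |R|=1.13937 >1
So |R|<1 on (-1.8229, 0).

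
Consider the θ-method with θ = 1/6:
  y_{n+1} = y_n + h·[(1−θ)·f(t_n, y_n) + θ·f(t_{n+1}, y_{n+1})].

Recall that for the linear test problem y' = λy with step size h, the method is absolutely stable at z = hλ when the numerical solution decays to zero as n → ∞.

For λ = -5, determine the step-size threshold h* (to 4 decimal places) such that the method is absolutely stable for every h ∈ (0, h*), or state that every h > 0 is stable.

(-3.0000,0); λ=-5 ⇒ h* = (3)/5 = 0.6000.

Set f=λy, z=hλ:
  y_{n+1} = y_n + z·[5/6·y_n + 1/6·y_{n+1}] ⇒ (1 − 1/6z)y_{n+1} = (1 + 5/6z)y_n
  ⇒ R(z) = (1 + 5/6z)/(1 − 1/6z).

Find x<0 with |R(x)|<1.
x=-1.03: |R|=0.1209
R=−1: 1+5/6x = −1+1/6x ⇒ -2/3x=2 ⇒ x=2/(-2/3)=-3.0000
Confirm numerically:
  x=-2.445: |R|=0.73712 <1
  x=-2.435: |R|=0.73207 <1
  x=-2.148: |R|=0.58174 <1
  x=-3.556: |R|=1.23273 >1
  x=-3.543: |R|=1.22760 >1
  x=-3.076: |R|=1.03349 >1
Interval (-3.0000, 0).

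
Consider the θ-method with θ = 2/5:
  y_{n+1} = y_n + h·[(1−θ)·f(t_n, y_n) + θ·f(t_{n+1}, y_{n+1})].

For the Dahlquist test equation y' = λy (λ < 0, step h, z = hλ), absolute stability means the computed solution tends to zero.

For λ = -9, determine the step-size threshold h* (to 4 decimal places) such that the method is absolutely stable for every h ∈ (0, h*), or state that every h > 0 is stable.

(-10.0000,0); λ=-9 ⇒ h* = (10)/9 = 1.1111.

Set f=λy, z=hλ:
  y_{n+1} = y_n + z·[3/5·y_n + 2/5·y_{n+1}] ⇒ (1 − 2/5z)y_{n+1} = (1 + 3/5z)y_n
  Hence R(z) = (1 + 3/5z)/(1 − 2/5z).

Need |R(x)|<1, x<0.
x=-0.42: |R|=0.6404
R=−1: 1+3/5x = −1+2/5x ⇒ -1/5x=2 ⇒ x=2/(-1/5)=-10.0000
Confirm numerically:
  x=-9.800: |R|=0.99187 <1
  x=-8.736: |R|=0.94375 <1
  x=-7.902: |R|=0.89915 <1
  x=-10.221: |R|=1.00869 >1
  x=-10.071: |R|=1.00282 >1
So |R|<1 on (-10.0000, 0).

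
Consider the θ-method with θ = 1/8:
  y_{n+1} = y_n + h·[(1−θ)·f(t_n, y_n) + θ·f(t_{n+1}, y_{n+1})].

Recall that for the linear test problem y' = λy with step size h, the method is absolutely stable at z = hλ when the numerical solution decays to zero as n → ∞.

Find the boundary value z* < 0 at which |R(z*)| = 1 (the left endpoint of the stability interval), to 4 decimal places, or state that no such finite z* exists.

left endpoint -2.6667.

With y'=λy (z=hλ):
  y_{n+1} = y_n + z·[7/8·y_n + 1/8·y_{n+1}] ⇒ (1 − 1/8z)y_{n+1} = (1 + 7/8z)y_n
  so R(z) = (1 + 7/8z)/(1 − 1/8z).

Solve |R(x)|<1 on ℝ⁻.
x=-0.81: |R|=0.2645
R=−1: 1+7/8x = −1+1/8x ⇒ -3/4x=2 ⇒ x=2/(-3/4)=-2.6667
Confirm numerically:
  x=-2.474: |R|=0.88963 <1
  x=-2.189: |R|=0.71872 <1
  x=-1.117: |R|=0.01985 <1
  x=-3.041: |R|=1.20342 >1
  x=-3.030: |R|=1.19764 >1
  x=-2.909: |R|=1.13328 >1
Stable set (-2.6667, 0).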